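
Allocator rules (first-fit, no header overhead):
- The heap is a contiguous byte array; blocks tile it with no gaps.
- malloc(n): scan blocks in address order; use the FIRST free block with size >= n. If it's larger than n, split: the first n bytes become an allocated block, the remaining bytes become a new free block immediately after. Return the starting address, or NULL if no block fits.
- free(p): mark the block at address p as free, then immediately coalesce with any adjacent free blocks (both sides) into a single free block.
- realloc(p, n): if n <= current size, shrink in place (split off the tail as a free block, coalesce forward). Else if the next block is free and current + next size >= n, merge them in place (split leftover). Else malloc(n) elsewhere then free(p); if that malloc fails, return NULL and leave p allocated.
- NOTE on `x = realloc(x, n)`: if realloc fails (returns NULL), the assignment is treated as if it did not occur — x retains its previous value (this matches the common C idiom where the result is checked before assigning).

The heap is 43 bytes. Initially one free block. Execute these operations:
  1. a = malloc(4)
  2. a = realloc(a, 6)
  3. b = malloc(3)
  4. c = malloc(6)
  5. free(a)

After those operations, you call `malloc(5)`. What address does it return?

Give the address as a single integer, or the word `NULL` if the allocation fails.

Answer: 0

Derivation:
Op 1: a = malloc(4) -> a = 0; heap: [0-3 ALLOC][4-42 FREE]
Op 2: a = realloc(a, 6) -> a = 0; heap: [0-5 ALLOC][6-42 FREE]
Op 3: b = malloc(3) -> b = 6; heap: [0-5 ALLOC][6-8 ALLOC][9-42 FREE]
Op 4: c = malloc(6) -> c = 9; heap: [0-5 ALLOC][6-8 ALLOC][9-14 ALLOC][15-42 FREE]
Op 5: free(a) -> (freed a); heap: [0-5 FREE][6-8 ALLOC][9-14 ALLOC][15-42 FREE]
malloc(5): first-fit scan over [0-5 FREE][6-8 ALLOC][9-14 ALLOC][15-42 FREE] -> 0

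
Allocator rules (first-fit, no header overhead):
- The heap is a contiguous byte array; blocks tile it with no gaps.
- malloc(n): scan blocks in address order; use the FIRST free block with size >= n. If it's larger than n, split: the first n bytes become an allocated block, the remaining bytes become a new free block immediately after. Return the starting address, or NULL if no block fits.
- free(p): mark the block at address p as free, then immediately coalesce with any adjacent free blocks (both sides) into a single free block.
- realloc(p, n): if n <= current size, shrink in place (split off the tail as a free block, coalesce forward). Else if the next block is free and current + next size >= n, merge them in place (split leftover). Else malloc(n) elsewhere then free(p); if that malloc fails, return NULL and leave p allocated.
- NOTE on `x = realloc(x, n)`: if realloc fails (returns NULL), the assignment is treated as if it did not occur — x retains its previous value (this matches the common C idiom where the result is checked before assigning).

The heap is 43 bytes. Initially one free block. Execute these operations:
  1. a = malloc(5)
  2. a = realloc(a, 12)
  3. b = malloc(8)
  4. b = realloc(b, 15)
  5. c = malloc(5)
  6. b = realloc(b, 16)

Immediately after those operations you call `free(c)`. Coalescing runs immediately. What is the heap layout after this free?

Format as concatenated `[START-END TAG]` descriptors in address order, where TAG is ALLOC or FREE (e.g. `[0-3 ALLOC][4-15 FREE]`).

Answer: [0-11 ALLOC][12-26 ALLOC][27-42 FREE]

Derivation:
Op 1: a = malloc(5) -> a = 0; heap: [0-4 ALLOC][5-42 FREE]
Op 2: a = realloc(a, 12) -> a = 0; heap: [0-11 ALLOC][12-42 FREE]
Op 3: b = malloc(8) -> b = 12; heap: [0-11 ALLOC][12-19 ALLOC][20-42 FREE]
Op 4: b = realloc(b, 15) -> b = 12; heap: [0-11 ALLOC][12-26 ALLOC][27-42 FREE]
Op 5: c = malloc(5) -> c = 27; heap: [0-11 ALLOC][12-26 ALLOC][27-31 ALLOC][32-42 FREE]
Op 6: b = realloc(b, 16) -> NULL (b unchanged); heap: [0-11 ALLOC][12-26 ALLOC][27-31 ALLOC][32-42 FREE]
free(c): c = 27 -> block [27-31 ALLOC]; mark free, coalesce with adjacent free neighbors -> [0-11 ALLOC][12-26 ALLOC][27-42 FREE]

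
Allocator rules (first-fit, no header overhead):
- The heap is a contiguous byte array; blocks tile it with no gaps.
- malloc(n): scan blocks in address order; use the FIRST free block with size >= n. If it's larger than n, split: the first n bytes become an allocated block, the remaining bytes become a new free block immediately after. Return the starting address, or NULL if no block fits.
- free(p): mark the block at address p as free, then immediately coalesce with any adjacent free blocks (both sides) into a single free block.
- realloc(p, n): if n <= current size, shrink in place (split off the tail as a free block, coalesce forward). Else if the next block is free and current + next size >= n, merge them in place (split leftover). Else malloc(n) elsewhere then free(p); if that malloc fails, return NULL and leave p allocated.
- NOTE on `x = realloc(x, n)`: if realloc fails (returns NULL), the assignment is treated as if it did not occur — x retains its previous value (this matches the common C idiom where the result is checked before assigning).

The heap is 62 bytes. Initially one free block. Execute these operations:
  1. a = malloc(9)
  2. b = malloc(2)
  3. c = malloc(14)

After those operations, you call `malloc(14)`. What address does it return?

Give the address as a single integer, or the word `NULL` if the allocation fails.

Answer: 25

Derivation:
Op 1: a = malloc(9) -> a = 0; heap: [0-8 ALLOC][9-61 FREE]
Op 2: b = malloc(2) -> b = 9; heap: [0-8 ALLOC][9-10 ALLOC][11-61 FREE]
Op 3: c = malloc(14) -> c = 11; heap: [0-8 ALLOC][9-10 ALLOC][11-24 ALLOC][25-61 FREE]
malloc(14): first-fit scan over [0-8 ALLOC][9-10 ALLOC][11-24 ALLOC][25-61 FREE] -> 25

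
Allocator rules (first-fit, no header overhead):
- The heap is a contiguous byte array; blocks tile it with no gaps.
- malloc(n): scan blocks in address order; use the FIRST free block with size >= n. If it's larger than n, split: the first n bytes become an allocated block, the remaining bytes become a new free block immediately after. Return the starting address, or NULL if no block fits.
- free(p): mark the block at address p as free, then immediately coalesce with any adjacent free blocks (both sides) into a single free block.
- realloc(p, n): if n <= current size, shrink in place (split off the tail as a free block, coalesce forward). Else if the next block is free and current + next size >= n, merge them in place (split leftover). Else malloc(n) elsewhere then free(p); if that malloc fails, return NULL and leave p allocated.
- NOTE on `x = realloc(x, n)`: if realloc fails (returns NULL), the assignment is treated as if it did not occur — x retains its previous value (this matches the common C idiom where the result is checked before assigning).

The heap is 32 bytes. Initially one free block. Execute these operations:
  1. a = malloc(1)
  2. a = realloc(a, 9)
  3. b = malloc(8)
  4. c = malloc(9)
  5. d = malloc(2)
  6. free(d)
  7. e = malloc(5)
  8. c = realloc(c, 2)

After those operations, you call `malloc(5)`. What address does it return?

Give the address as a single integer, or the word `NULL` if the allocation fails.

Op 1: a = malloc(1) -> a = 0; heap: [0-0 ALLOC][1-31 FREE]
Op 2: a = realloc(a, 9) -> a = 0; heap: [0-8 ALLOC][9-31 FREE]
Op 3: b = malloc(8) -> b = 9; heap: [0-8 ALLOC][9-16 ALLOC][17-31 FREE]
Op 4: c = malloc(9) -> c = 17; heap: [0-8 ALLOC][9-16 ALLOC][17-25 ALLOC][26-31 FREE]
Op 5: d = malloc(2) -> d = 26; heap: [0-8 ALLOC][9-16 ALLOC][17-25 ALLOC][26-27 ALLOC][28-31 FREE]
Op 6: free(d) -> (freed d); heap: [0-8 ALLOC][9-16 ALLOC][17-25 ALLOC][26-31 FREE]
Op 7: e = malloc(5) -> e = 26; heap: [0-8 ALLOC][9-16 ALLOC][17-25 ALLOC][26-30 ALLOC][31-31 FREE]
Op 8: c = realloc(c, 2) -> c = 17; heap: [0-8 ALLOC][9-16 ALLOC][17-18 ALLOC][19-25 FREE][26-30 ALLOC][31-31 FREE]
malloc(5): first-fit scan over [0-8 ALLOC][9-16 ALLOC][17-18 ALLOC][19-25 FREE][26-30 ALLOC][31-31 FREE] -> 19

Answer: 19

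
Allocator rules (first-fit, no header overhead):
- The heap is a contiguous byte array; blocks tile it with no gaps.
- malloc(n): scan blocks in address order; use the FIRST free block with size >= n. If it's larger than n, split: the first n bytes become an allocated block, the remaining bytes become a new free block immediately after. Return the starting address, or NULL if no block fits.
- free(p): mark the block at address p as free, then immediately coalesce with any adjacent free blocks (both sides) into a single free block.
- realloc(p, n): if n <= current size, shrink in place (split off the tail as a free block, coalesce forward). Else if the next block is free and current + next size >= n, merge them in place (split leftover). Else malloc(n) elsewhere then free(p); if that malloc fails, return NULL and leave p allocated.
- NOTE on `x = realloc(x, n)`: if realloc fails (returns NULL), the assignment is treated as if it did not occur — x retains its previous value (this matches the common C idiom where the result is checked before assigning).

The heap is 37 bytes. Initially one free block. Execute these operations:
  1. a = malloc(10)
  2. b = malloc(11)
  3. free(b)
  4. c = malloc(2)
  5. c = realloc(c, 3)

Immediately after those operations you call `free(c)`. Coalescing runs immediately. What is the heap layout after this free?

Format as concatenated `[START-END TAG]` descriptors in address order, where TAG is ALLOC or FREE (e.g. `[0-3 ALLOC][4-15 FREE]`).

Op 1: a = malloc(10) -> a = 0; heap: [0-9 ALLOC][10-36 FREE]
Op 2: b = malloc(11) -> b = 10; heap: [0-9 ALLOC][10-20 ALLOC][21-36 FREE]
Op 3: free(b) -> (freed b); heap: [0-9 ALLOC][10-36 FREE]
Op 4: c = malloc(2) -> c = 10; heap: [0-9 ALLOC][10-11 ALLOC][12-36 FREE]
Op 5: c = realloc(c, 3) -> c = 10; heap: [0-9 ALLOC][10-12 ALLOC][13-36 FREE]
free(c): c = 10 -> block [10-12 ALLOC]; mark free, coalesce with adjacent free neighbors -> [0-9 ALLOC][10-36 FREE]

Answer: [0-9 ALLOC][10-36 FREE]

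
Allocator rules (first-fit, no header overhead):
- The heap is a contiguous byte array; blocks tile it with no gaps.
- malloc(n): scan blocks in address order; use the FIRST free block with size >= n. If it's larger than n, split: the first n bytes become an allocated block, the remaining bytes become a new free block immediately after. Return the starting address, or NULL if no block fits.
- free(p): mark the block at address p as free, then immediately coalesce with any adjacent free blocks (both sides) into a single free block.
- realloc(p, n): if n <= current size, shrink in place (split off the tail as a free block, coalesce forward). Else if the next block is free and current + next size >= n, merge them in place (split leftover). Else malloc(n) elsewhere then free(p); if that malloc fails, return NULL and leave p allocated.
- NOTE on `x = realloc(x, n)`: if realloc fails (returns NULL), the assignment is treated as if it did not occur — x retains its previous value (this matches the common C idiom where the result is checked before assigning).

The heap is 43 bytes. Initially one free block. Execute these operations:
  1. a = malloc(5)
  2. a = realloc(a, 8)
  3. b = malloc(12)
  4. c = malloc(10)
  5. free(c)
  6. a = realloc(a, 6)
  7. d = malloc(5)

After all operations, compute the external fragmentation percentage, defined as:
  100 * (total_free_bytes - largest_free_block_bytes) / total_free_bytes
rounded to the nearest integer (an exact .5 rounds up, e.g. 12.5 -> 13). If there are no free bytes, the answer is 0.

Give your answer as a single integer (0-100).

Op 1: a = malloc(5) -> a = 0; heap: [0-4 ALLOC][5-42 FREE]
Op 2: a = realloc(a, 8) -> a = 0; heap: [0-7 ALLOC][8-42 FREE]
Op 3: b = malloc(12) -> b = 8; heap: [0-7 ALLOC][8-19 ALLOC][20-42 FREE]
Op 4: c = malloc(10) -> c = 20; heap: [0-7 ALLOC][8-19 ALLOC][20-29 ALLOC][30-42 FREE]
Op 5: free(c) -> (freed c); heap: [0-7 ALLOC][8-19 ALLOC][20-42 FREE]
Op 6: a = realloc(a, 6) -> a = 0; heap: [0-5 ALLOC][6-7 FREE][8-19 ALLOC][20-42 FREE]
Op 7: d = malloc(5) -> d = 20; heap: [0-5 ALLOC][6-7 FREE][8-19 ALLOC][20-24 ALLOC][25-42 FREE]
Free blocks: [2 18] total_free=20 largest=18 -> 100*(20-18)/20 = 200/20 = 10

Answer: 10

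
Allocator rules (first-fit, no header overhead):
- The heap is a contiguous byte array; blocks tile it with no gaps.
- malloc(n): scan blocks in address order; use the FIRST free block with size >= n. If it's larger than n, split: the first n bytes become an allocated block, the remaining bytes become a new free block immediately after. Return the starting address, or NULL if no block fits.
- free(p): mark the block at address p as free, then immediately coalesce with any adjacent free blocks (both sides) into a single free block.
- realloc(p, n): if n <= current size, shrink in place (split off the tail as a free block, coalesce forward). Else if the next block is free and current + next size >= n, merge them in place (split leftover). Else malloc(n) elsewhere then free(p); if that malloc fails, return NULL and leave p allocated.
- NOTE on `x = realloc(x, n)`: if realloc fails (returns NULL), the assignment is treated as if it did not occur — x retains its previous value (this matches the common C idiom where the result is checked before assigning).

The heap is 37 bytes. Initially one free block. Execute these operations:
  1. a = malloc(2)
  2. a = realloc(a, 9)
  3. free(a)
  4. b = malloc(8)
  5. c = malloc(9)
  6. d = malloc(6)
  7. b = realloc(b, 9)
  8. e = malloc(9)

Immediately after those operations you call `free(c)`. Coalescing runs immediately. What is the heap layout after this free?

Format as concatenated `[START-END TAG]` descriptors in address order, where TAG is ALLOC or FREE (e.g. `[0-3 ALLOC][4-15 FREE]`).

Op 1: a = malloc(2) -> a = 0; heap: [0-1 ALLOC][2-36 FREE]
Op 2: a = realloc(a, 9) -> a = 0; heap: [0-8 ALLOC][9-36 FREE]
Op 3: free(a) -> (freed a); heap: [0-36 FREE]
Op 4: b = malloc(8) -> b = 0; heap: [0-7 ALLOC][8-36 FREE]
Op 5: c = malloc(9) -> c = 8; heap: [0-7 ALLOC][8-16 ALLOC][17-36 FREE]
Op 6: d = malloc(6) -> d = 17; heap: [0-7 ALLOC][8-16 ALLOC][17-22 ALLOC][23-36 FREE]
Op 7: b = realloc(b, 9) -> b = 23; heap: [0-7 FREE][8-16 ALLOC][17-22 ALLOC][23-31 ALLOC][32-36 FREE]
Op 8: e = malloc(9) -> e = NULL; heap: [0-7 FREE][8-16 ALLOC][17-22 ALLOC][23-31 ALLOC][32-36 FREE]
free(c): c = 8 -> block [8-16 ALLOC]; mark free, coalesce with adjacent free neighbors -> [0-16 FREE][17-22 ALLOC][23-31 ALLOC][32-36 FREE]

Answer: [0-16 FREE][17-22 ALLOC][23-31 ALLOC][32-36 FREE]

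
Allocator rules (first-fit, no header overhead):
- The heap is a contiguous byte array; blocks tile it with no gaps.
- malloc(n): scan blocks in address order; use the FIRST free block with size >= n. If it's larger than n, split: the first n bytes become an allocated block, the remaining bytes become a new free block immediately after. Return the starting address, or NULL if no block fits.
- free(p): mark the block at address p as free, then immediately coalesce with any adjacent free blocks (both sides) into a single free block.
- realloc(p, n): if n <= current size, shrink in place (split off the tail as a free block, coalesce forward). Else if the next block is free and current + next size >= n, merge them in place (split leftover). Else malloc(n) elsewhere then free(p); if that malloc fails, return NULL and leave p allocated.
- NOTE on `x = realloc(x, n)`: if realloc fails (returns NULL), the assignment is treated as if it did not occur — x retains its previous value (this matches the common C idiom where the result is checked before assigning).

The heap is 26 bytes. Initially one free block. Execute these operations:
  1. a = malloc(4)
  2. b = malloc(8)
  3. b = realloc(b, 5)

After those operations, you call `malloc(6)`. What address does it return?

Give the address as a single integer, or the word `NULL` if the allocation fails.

Answer: 9

Derivation:
Op 1: a = malloc(4) -> a = 0; heap: [0-3 ALLOC][4-25 FREE]
Op 2: b = malloc(8) -> b = 4; heap: [0-3 ALLOC][4-11 ALLOC][12-25 FREE]
Op 3: b = realloc(b, 5) -> b = 4; heap: [0-3 ALLOC][4-8 ALLOC][9-25 FREE]
malloc(6): first-fit scan over [0-3 ALLOC][4-8 ALLOC][9-25 FREE] -> 9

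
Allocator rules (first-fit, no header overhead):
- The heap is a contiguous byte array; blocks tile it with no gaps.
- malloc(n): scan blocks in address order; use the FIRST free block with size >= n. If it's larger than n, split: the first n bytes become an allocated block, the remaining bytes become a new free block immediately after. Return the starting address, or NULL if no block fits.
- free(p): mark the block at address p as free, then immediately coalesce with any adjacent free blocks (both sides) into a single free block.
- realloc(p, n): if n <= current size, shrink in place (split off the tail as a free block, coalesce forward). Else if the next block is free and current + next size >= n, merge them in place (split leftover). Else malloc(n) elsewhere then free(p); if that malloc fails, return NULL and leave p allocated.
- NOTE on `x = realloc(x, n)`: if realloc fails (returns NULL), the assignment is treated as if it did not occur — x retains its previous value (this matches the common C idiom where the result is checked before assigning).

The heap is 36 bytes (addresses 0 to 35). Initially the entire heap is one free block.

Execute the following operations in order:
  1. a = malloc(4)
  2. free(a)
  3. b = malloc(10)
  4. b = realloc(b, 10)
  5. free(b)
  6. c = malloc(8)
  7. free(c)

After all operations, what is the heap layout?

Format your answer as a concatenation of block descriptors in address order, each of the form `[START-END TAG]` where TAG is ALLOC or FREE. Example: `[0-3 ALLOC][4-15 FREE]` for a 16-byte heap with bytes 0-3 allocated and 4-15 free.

Op 1: a = malloc(4) -> a = 0; heap: [0-3 ALLOC][4-35 FREE]
Op 2: free(a) -> (freed a); heap: [0-35 FREE]
Op 3: b = malloc(10) -> b = 0; heap: [0-9 ALLOC][10-35 FREE]
Op 4: b = realloc(b, 10) -> b = 0; heap: [0-9 ALLOC][10-35 FREE]
Op 5: free(b) -> (freed b); heap: [0-35 FREE]
Op 6: c = malloc(8) -> c = 0; heap: [0-7 ALLOC][8-35 FREE]
Op 7: free(c) -> (freed c); heap: [0-35 FREE]

Answer: [0-35 FREE]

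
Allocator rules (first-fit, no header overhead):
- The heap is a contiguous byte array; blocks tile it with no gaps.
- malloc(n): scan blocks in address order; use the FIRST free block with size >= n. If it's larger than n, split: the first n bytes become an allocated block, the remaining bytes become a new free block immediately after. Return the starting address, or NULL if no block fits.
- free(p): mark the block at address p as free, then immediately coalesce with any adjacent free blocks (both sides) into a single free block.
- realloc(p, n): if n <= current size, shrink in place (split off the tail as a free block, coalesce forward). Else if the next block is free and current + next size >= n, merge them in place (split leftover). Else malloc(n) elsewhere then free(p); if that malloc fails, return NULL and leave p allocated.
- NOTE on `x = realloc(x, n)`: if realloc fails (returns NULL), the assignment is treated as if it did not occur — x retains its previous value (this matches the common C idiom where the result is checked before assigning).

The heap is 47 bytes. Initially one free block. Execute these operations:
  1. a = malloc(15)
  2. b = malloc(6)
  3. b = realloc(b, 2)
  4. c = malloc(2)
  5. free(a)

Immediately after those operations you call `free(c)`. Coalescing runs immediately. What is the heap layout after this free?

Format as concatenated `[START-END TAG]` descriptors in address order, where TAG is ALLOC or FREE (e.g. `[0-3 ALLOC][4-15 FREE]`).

Op 1: a = malloc(15) -> a = 0; heap: [0-14 ALLOC][15-46 FREE]
Op 2: b = malloc(6) -> b = 15; heap: [0-14 ALLOC][15-20 ALLOC][21-46 FREE]
Op 3: b = realloc(b, 2) -> b = 15; heap: [0-14 ALLOC][15-16 ALLOC][17-46 FREE]
Op 4: c = malloc(2) -> c = 17; heap: [0-14 ALLOC][15-16 ALLOC][17-18 ALLOC][19-46 FREE]
Op 5: free(a) -> (freed a); heap: [0-14 FREE][15-16 ALLOC][17-18 ALLOC][19-46 FREE]
free(c): c = 17 -> block [17-18 ALLOC]; mark free, coalesce with adjacent free neighbors -> [0-14 FREE][15-16 ALLOC][17-46 FREE]

Answer: [0-14 FREE][15-16 ALLOC][17-46 FREE]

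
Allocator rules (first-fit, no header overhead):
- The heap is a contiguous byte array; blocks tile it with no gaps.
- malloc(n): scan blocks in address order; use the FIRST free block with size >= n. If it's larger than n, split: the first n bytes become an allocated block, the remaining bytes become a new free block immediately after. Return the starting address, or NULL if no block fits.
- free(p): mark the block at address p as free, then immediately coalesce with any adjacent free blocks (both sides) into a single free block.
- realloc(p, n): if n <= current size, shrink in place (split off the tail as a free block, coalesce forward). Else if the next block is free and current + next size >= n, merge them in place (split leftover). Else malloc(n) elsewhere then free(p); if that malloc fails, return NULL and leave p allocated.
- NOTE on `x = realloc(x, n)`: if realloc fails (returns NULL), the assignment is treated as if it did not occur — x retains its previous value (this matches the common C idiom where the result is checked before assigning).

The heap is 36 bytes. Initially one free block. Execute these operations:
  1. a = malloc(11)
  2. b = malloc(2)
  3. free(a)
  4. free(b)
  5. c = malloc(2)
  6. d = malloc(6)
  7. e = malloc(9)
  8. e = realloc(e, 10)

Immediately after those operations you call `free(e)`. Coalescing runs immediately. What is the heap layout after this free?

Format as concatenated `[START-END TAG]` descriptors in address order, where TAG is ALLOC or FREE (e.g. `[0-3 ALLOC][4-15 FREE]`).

Answer: [0-1 ALLOC][2-7 ALLOC][8-35 FREE]

Derivation:
Op 1: a = malloc(11) -> a = 0; heap: [0-10 ALLOC][11-35 FREE]
Op 2: b = malloc(2) -> b = 11; heap: [0-10 ALLOC][11-12 ALLOC][13-35 FREE]
Op 3: free(a) -> (freed a); heap: [0-10 FREE][11-12 ALLOC][13-35 FREE]
Op 4: free(b) -> (freed b); heap: [0-35 FREE]
Op 5: c = malloc(2) -> c = 0; heap: [0-1 ALLOC][2-35 FREE]
Op 6: d = malloc(6) -> d = 2; heap: [0-1 ALLOC][2-7 ALLOC][8-35 FREE]
Op 7: e = malloc(9) -> e = 8; heap: [0-1 ALLOC][2-7 ALLOC][8-16 ALLOC][17-35 FREE]
Op 8: e = realloc(e, 10) -> e = 8; heap: [0-1 ALLOC][2-7 ALLOC][8-17 ALLOC][18-35 FREE]
free(e): e = 8 -> block [8-17 ALLOC]; mark free, coalesce with adjacent free neighbors -> [0-1 ALLOC][2-7 ALLOC][8-35 FREE]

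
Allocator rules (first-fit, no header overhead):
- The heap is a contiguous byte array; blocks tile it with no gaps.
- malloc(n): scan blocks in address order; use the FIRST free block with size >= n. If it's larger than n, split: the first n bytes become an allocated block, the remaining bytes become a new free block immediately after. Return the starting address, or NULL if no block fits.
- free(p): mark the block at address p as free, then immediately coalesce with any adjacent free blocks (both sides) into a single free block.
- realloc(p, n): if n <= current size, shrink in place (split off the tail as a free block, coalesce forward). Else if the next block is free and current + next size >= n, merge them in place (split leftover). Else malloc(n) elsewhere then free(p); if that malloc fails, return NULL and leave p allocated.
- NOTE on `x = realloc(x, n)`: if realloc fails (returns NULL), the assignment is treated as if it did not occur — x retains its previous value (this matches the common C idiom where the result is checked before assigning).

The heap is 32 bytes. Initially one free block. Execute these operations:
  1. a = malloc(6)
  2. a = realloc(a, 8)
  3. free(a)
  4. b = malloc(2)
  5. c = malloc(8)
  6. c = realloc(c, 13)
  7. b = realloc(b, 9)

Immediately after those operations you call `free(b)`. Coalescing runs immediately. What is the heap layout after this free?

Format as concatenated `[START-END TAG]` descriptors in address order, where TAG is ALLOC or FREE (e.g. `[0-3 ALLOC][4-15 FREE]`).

Answer: [0-1 FREE][2-14 ALLOC][15-31 FREE]

Derivation:
Op 1: a = malloc(6) -> a = 0; heap: [0-5 ALLOC][6-31 FREE]
Op 2: a = realloc(a, 8) -> a = 0; heap: [0-7 ALLOC][8-31 FREE]
Op 3: free(a) -> (freed a); heap: [0-31 FREE]
Op 4: b = malloc(2) -> b = 0; heap: [0-1 ALLOC][2-31 FREE]
Op 5: c = malloc(8) -> c = 2; heap: [0-1 ALLOC][2-9 ALLOC][10-31 FREE]
Op 6: c = realloc(c, 13) -> c = 2; heap: [0-1 ALLOC][2-14 ALLOC][15-31 FREE]
Op 7: b = realloc(b, 9) -> b = 15; heap: [0-1 FREE][2-14 ALLOC][15-23 ALLOC][24-31 FREE]
free(b): b = 15 -> block [15-23 ALLOC]; mark free, coalesce with adjacent free neighbors -> [0-1 FREE][2-14 ALLOC][15-31 FREE]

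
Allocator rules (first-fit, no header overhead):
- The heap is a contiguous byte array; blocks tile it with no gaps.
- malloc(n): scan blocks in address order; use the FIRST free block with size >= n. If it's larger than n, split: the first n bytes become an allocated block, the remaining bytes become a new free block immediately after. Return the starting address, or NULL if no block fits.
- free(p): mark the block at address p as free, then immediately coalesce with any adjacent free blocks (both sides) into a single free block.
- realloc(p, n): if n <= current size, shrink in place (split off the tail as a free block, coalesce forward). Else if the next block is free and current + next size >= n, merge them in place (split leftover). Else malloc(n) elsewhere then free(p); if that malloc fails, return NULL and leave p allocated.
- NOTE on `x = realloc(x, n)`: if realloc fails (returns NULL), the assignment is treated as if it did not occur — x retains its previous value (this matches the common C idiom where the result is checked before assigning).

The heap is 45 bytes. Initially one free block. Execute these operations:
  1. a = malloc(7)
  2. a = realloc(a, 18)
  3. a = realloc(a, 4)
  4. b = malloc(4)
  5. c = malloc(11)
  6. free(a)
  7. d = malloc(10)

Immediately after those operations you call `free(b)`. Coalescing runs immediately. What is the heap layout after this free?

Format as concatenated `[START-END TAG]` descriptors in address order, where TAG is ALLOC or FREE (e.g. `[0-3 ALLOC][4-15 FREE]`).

Answer: [0-7 FREE][8-18 ALLOC][19-28 ALLOC][29-44 FREE]

Derivation:
Op 1: a = malloc(7) -> a = 0; heap: [0-6 ALLOC][7-44 FREE]
Op 2: a = realloc(a, 18) -> a = 0; heap: [0-17 ALLOC][18-44 FREE]
Op 3: a = realloc(a, 4) -> a = 0; heap: [0-3 ALLOC][4-44 FREE]
Op 4: b = malloc(4) -> b = 4; heap: [0-3 ALLOC][4-7 ALLOC][8-44 FREE]
Op 5: c = malloc(11) -> c = 8; heap: [0-3 ALLOC][4-7 ALLOC][8-18 ALLOC][19-44 FREE]
Op 6: free(a) -> (freed a); heap: [0-3 FREE][4-7 ALLOC][8-18 ALLOC][19-44 FREE]
Op 7: d = malloc(10) -> d = 19; heap: [0-3 FREE][4-7 ALLOC][8-18 ALLOC][19-28 ALLOC][29-44 FREE]
free(b): b = 4 -> block [4-7 ALLOC]; mark free, coalesce with adjacent free neighbors -> [0-7 FREE][8-18 ALLOC][19-28 ALLOC][29-44 FREE]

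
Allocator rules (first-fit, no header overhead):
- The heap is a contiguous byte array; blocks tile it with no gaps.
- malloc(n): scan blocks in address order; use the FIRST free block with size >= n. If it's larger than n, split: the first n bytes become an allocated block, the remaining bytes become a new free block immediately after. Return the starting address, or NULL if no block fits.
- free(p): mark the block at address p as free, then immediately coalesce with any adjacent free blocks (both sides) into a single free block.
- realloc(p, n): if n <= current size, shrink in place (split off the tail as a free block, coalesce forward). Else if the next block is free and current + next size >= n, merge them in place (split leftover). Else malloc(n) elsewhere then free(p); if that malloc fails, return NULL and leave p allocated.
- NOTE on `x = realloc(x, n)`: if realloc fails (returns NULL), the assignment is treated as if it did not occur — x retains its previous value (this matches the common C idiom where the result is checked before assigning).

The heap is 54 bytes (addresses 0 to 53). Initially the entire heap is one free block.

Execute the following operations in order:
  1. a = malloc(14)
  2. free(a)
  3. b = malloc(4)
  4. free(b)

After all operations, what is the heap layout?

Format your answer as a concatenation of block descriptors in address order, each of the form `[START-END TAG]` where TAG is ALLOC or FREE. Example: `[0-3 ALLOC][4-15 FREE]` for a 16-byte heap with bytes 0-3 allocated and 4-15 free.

Op 1: a = malloc(14) -> a = 0; heap: [0-13 ALLOC][14-53 FREE]
Op 2: free(a) -> (freed a); heap: [0-53 FREE]
Op 3: b = malloc(4) -> b = 0; heap: [0-3 ALLOC][4-53 FREE]
Op 4: free(b) -> (freed b); heap: [0-53 FREE]

Answer: [0-53 FREE]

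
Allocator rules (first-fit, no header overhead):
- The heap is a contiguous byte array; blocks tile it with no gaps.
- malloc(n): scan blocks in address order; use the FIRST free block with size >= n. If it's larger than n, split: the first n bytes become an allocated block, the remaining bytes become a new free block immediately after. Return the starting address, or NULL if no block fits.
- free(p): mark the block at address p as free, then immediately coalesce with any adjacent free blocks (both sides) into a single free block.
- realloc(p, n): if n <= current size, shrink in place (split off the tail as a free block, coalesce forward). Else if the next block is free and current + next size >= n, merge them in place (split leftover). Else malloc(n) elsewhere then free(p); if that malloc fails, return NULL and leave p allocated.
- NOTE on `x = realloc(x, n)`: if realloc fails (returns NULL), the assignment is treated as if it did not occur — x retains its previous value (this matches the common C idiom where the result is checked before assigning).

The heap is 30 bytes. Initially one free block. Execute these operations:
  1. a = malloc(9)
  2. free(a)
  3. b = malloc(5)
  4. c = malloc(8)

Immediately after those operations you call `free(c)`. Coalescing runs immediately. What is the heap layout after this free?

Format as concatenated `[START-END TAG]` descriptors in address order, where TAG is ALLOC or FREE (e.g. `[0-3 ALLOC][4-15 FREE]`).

Op 1: a = malloc(9) -> a = 0; heap: [0-8 ALLOC][9-29 FREE]
Op 2: free(a) -> (freed a); heap: [0-29 FREE]
Op 3: b = malloc(5) -> b = 0; heap: [0-4 ALLOC][5-29 FREE]
Op 4: c = malloc(8) -> c = 5; heap: [0-4 ALLOC][5-12 ALLOC][13-29 FREE]
free(c): c = 5 -> block [5-12 ALLOC]; mark free, coalesce with adjacent free neighbors -> [0-4 ALLOC][5-29 FREE]

Answer: [0-4 ALLOC][5-29 FREE]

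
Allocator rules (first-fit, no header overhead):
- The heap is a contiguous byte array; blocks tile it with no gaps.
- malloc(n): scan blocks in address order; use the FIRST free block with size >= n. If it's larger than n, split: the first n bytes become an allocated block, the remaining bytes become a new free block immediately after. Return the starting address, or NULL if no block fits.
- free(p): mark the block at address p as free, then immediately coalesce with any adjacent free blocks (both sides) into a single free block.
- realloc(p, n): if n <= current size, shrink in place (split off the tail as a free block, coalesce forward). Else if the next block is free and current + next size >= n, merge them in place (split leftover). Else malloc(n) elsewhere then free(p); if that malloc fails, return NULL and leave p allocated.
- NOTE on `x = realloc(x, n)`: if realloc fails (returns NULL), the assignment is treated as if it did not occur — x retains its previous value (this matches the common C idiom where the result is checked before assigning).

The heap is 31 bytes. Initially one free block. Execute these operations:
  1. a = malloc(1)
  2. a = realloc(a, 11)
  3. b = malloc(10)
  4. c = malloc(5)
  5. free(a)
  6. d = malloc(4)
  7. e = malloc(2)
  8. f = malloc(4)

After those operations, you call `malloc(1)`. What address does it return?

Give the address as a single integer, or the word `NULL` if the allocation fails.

Answer: 10

Derivation:
Op 1: a = malloc(1) -> a = 0; heap: [0-0 ALLOC][1-30 FREE]
Op 2: a = realloc(a, 11) -> a = 0; heap: [0-10 ALLOC][11-30 FREE]
Op 3: b = malloc(10) -> b = 11; heap: [0-10 ALLOC][11-20 ALLOC][21-30 FREE]
Op 4: c = malloc(5) -> c = 21; heap: [0-10 ALLOC][11-20 ALLOC][21-25 ALLOC][26-30 FREE]
Op 5: free(a) -> (freed a); heap: [0-10 FREE][11-20 ALLOC][21-25 ALLOC][26-30 FREE]
Op 6: d = malloc(4) -> d = 0; heap: [0-3 ALLOC][4-10 FREE][11-20 ALLOC][21-25 ALLOC][26-30 FREE]
Op 7: e = malloc(2) -> e = 4; heap: [0-3 ALLOC][4-5 ALLOC][6-10 FREE][11-20 ALLOC][21-25 ALLOC][26-30 FREE]
Op 8: f = malloc(4) -> f = 6; heap: [0-3 ALLOC][4-5 ALLOC][6-9 ALLOC][10-10 FREE][11-20 ALLOC][21-25 ALLOC][26-30 FREE]
malloc(1): first-fit scan over [0-3 ALLOC][4-5 ALLOC][6-9 ALLOC][10-10 FREE][11-20 ALLOC][21-25 ALLOC][26-30 FREE] -> 10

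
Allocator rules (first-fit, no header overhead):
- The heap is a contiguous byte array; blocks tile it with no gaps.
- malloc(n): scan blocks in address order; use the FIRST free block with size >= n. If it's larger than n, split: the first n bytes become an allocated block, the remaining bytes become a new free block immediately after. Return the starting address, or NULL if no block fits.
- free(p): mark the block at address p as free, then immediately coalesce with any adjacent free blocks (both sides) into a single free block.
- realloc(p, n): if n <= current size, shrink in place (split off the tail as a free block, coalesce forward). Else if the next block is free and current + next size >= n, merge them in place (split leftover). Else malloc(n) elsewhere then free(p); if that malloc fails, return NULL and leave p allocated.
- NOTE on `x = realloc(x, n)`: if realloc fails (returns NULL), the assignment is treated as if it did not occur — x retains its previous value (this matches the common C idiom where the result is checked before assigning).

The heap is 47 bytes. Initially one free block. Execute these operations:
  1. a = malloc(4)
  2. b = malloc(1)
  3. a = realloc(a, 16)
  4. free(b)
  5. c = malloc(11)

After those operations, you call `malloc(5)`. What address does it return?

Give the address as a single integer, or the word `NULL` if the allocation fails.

Op 1: a = malloc(4) -> a = 0; heap: [0-3 ALLOC][4-46 FREE]
Op 2: b = malloc(1) -> b = 4; heap: [0-3 ALLOC][4-4 ALLOC][5-46 FREE]
Op 3: a = realloc(a, 16) -> a = 5; heap: [0-3 FREE][4-4 ALLOC][5-20 ALLOC][21-46 FREE]
Op 4: free(b) -> (freed b); heap: [0-4 FREE][5-20 ALLOC][21-46 FREE]
Op 5: c = malloc(11) -> c = 21; heap: [0-4 FREE][5-20 ALLOC][21-31 ALLOC][32-46 FREE]
malloc(5): first-fit scan over [0-4 FREE][5-20 ALLOC][21-31 ALLOC][32-46 FREE] -> 0

Answer: 0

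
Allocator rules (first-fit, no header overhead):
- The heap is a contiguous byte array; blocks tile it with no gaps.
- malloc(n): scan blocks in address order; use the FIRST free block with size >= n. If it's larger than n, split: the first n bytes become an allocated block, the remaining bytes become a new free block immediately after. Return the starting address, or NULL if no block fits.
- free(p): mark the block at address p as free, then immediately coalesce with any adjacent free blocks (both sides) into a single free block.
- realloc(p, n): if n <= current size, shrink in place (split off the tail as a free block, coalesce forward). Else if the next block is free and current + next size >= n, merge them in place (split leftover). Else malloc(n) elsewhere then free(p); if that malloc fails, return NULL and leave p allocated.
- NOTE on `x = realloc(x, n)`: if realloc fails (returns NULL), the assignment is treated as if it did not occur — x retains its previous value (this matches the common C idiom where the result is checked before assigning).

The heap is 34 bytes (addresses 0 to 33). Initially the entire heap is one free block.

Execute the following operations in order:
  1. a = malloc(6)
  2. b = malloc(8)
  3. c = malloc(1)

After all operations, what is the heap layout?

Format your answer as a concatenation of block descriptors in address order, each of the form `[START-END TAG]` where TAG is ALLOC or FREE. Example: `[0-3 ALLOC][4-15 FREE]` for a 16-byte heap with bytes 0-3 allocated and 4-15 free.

Answer: [0-5 ALLOC][6-13 ALLOC][14-14 ALLOC][15-33 FREE]

Derivation:
Op 1: a = malloc(6) -> a = 0; heap: [0-5 ALLOC][6-33 FREE]
Op 2: b = malloc(8) -> b = 6; heap: [0-5 ALLOC][6-13 ALLOC][14-33 FREE]
Op 3: c = malloc(1) -> c = 14; heap: [0-5 ALLOC][6-13 ALLOC][14-14 ALLOC][15-33 FREE]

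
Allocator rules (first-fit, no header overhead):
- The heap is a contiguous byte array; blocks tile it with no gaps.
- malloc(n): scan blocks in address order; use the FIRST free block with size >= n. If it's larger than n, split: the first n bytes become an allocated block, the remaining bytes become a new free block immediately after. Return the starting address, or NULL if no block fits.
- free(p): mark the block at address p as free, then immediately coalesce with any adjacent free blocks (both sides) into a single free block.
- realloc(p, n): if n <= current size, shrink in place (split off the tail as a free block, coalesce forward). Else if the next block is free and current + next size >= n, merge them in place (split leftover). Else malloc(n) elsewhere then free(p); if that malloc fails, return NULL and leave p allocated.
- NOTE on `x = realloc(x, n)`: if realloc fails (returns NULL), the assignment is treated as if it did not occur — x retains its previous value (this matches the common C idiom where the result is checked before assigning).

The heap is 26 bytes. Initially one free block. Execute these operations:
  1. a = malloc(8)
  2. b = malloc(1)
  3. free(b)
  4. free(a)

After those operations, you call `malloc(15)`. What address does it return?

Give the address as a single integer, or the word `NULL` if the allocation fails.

Op 1: a = malloc(8) -> a = 0; heap: [0-7 ALLOC][8-25 FREE]
Op 2: b = malloc(1) -> b = 8; heap: [0-7 ALLOC][8-8 ALLOC][9-25 FREE]
Op 3: free(b) -> (freed b); heap: [0-7 ALLOC][8-25 FREE]
Op 4: free(a) -> (freed a); heap: [0-25 FREE]
malloc(15): first-fit scan over [0-25 FREE] -> 0

Answer: 0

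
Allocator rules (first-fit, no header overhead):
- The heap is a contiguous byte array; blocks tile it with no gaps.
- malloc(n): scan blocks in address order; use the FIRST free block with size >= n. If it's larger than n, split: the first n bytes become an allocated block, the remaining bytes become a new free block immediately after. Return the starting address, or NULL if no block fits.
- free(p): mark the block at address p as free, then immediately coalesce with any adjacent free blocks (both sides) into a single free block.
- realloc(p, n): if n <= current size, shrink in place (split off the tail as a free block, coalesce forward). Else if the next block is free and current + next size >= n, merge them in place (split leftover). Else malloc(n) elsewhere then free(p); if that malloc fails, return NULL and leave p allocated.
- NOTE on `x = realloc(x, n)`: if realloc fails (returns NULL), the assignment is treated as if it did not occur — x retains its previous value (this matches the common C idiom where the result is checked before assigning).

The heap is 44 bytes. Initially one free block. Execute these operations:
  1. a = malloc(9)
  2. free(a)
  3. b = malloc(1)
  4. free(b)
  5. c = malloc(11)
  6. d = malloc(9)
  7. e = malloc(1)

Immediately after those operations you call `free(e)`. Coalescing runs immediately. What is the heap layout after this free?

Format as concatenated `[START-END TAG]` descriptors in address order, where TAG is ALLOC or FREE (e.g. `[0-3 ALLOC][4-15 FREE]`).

Op 1: a = malloc(9) -> a = 0; heap: [0-8 ALLOC][9-43 FREE]
Op 2: free(a) -> (freed a); heap: [0-43 FREE]
Op 3: b = malloc(1) -> b = 0; heap: [0-0 ALLOC][1-43 FREE]
Op 4: free(b) -> (freed b); heap: [0-43 FREE]
Op 5: c = malloc(11) -> c = 0; heap: [0-10 ALLOC][11-43 FREE]
Op 6: d = malloc(9) -> d = 11; heap: [0-10 ALLOC][11-19 ALLOC][20-43 FREE]
Op 7: e = malloc(1) -> e = 20; heap: [0-10 ALLOC][11-19 ALLOC][20-20 ALLOC][21-43 FREE]
free(e): e = 20 -> block [20-20 ALLOC]; mark free, coalesce with adjacent free neighbors -> [0-10 ALLOC][11-19 ALLOC][20-43 FREE]

Answer: [0-10 ALLOC][11-19 ALLOC][20-43 FREE]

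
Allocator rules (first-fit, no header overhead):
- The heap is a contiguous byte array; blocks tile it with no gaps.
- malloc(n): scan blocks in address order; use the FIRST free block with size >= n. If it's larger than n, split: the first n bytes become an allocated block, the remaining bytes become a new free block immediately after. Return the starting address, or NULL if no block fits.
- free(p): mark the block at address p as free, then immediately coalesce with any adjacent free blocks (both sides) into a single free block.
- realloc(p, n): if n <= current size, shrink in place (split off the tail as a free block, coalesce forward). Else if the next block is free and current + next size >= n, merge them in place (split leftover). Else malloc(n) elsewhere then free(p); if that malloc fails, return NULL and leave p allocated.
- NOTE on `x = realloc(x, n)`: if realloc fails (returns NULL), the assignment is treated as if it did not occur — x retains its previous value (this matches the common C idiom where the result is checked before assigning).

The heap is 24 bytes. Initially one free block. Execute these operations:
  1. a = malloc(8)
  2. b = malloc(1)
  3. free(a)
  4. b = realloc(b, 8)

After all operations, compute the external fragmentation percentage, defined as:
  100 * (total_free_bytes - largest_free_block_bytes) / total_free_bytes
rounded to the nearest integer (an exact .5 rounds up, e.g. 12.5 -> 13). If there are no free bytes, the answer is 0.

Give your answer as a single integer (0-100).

Answer: 50

Derivation:
Op 1: a = malloc(8) -> a = 0; heap: [0-7 ALLOC][8-23 FREE]
Op 2: b = malloc(1) -> b = 8; heap: [0-7 ALLOC][8-8 ALLOC][9-23 FREE]
Op 3: free(a) -> (freed a); heap: [0-7 FREE][8-8 ALLOC][9-23 FREE]
Op 4: b = realloc(b, 8) -> b = 8; heap: [0-7 FREE][8-15 ALLOC][16-23 FREE]
Free blocks: [8 8] total_free=16 largest=8 -> 100*(16-8)/16 = 800/16 = 50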